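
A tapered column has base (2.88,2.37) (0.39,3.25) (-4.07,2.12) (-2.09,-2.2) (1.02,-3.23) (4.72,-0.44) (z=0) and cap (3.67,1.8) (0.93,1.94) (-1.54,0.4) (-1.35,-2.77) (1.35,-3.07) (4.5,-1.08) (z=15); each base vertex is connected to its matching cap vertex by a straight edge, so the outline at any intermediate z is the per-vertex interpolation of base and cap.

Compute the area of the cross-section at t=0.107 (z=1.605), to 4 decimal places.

Cross-section at t=0.107: each vertex is (1-t)·p0[i] + t·p1[i].
  v1: (1-0.107)·(2.88,2.37) + 0.107·(3.67,1.8) = (2.9645,2.3090)
  v2: (1-0.107)·(0.39,3.25) + 0.107·(0.93,1.94) = (0.4478,3.1098)
  v3: (1-0.107)·(-4.07,2.12) + 0.107·(-1.54,0.4) = (-3.7993,1.9360)
  v4: (1-0.107)·(-2.09,-2.2) + 0.107·(-1.35,-2.77) = (-2.0108,-2.2610)
  v5: (1-0.107)·(1.02,-3.23) + 0.107·(1.35,-3.07) = (1.0553,-3.2129)
  v6: (1-0.107)·(4.72,-0.44) + 0.107·(4.5,-1.08) = (4.6965,-0.5085)
Shoelace sum Σ(x_i·y_{i+1} − x_{i+1}·y_i):
  i=1: 2.9645·3.1098 − 0.4478·2.3090 = +8.1853 (running +8.1853)
  i=2: 0.4478·1.9360 − -3.7993·3.1098 = +12.6820 (running +20.8673)
  i=3: -3.7993·-2.2610 − -2.0108·1.9360 = +12.4830 (running +33.3503)
  i=4: -2.0108·-3.2129 − 1.0553·-2.2610 = +8.8466 (running +42.1969)
  i=5: 1.0553·-0.5085 − 4.6965·-3.2129 = +14.5526 (running +56.7494)
  i=6: 4.6965·2.3090 − 2.9645·-0.5085 = +12.3516 (running +69.1010)
Area = |Σ|/2 = |69.1010|/2 = 34.5505

Area at t=0.107: 34.5505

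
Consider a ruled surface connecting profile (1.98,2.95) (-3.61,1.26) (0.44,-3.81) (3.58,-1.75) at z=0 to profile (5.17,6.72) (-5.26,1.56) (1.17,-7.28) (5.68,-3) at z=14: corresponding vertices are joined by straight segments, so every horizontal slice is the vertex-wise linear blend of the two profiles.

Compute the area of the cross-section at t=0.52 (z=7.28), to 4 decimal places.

Area at t=0.52: 53.4774

Cross-section at t=0.52: each vertex is (1-t)·p0[i] + t·p1[i].
  v1: (1-0.52)·(1.98,2.95) + 0.52·(5.17,6.72) = (3.6388,4.9104)
  v2: (1-0.52)·(-3.61,1.26) + 0.52·(-5.26,1.56) = (-4.4680,1.4160)
  v3: (1-0.52)·(0.44,-3.81) + 0.52·(1.17,-7.28) = (0.8196,-5.6144)
  v4: (1-0.52)·(3.58,-1.75) + 0.52·(5.68,-3) = (4.6720,-2.4000)
Shoelace sum Σ(x_i·y_{i+1} − x_{i+1}·y_i):
  i=1: 3.6388·1.4160 − -4.4680·4.9104 = +27.0922 (running +27.0922)
  i=2: -4.4680·-5.6144 − 0.8196·1.4160 = +23.9246 (running +51.0168)
  i=3: 0.8196·-2.4000 − 4.6720·-5.6144 = +24.2634 (running +75.2802)
  i=4: 4.6720·4.9104 − 3.6388·-2.4000 = +31.6745 (running +106.9547)
Area = |Σ|/2 = |106.9547|/2 = 53.4774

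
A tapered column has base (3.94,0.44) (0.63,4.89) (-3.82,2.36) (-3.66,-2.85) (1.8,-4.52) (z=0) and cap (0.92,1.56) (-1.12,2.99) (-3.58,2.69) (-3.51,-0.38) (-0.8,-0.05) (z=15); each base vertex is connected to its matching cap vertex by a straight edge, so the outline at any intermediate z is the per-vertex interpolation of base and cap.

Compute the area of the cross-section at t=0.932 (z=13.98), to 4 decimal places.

Area at t=0.932: 12.6410

Cross-section at t=0.932: each vertex is (1-t)·p0[i] + t·p1[i].
  v1: (1-0.932)·(3.94,0.44) + 0.932·(0.92,1.56) = (1.1254,1.4838)
  v2: (1-0.932)·(0.63,4.89) + 0.932·(-1.12,2.99) = (-1.0010,3.1192)
  v3: (1-0.932)·(-3.82,2.36) + 0.932·(-3.58,2.69) = (-3.5963,2.6676)
  v4: (1-0.932)·(-3.66,-2.85) + 0.932·(-3.51,-0.38) = (-3.5202,-0.5480)
  v5: (1-0.932)·(1.8,-4.52) + 0.932·(-0.8,-0.05) = (-0.6232,-0.3540)
Shoelace sum Σ(x_i·y_{i+1} − x_{i+1}·y_i):
  i=1: 1.1254·3.1192 − -1.0010·1.4838 = +4.9955 (running +4.9955)
  i=2: -1.0010·2.6676 − -3.5963·3.1192 = +8.5474 (running +13.5430)
  i=3: -3.5963·-0.5480 − -3.5202·2.6676 = +11.3610 (running +24.9039)
  i=4: -3.5202·-0.3540 − -0.6232·-0.5480 = +0.9045 (running +25.8085)
  i=5: -0.6232·1.4838 − 1.1254·-0.3540 = -0.5264 (running +25.2821)
Area = |Σ|/2 = |25.2821|/2 = 12.6410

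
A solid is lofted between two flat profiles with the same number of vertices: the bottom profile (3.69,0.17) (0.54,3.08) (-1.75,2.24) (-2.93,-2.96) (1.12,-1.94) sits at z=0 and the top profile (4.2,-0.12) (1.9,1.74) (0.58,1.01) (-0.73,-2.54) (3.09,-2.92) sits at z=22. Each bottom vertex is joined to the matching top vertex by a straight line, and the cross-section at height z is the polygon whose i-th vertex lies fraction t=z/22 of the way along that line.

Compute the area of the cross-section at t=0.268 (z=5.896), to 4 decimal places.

Area at t=0.268: 20.6116

Cross-section at t=0.268: each vertex is (1-t)·p0[i] + t·p1[i].
  v1: (1-0.268)·(3.69,0.17) + 0.268·(4.2,-0.12) = (3.8267,0.0923)
  v2: (1-0.268)·(0.54,3.08) + 0.268·(1.9,1.74) = (0.9045,2.7209)
  v3: (1-0.268)·(-1.75,2.24) + 0.268·(0.58,1.01) = (-1.1256,1.9104)
  v4: (1-0.268)·(-2.93,-2.96) + 0.268·(-0.73,-2.54) = (-2.3404,-2.8474)
  v5: (1-0.268)·(1.12,-1.94) + 0.268·(3.09,-2.92) = (1.6480,-2.2026)
Shoelace sum Σ(x_i·y_{i+1} − x_{i+1}·y_i):
  i=1: 3.8267·2.7209 − 0.9045·0.0923 = +10.3285 (running +10.3285)
  i=2: 0.9045·1.9104 − -1.1256·2.7209 = +4.7904 (running +15.1189)
  i=3: -1.1256·-2.8474 − -2.3404·1.9104 = +7.6760 (running +22.7948)
  i=4: -2.3404·-2.2026 − 1.6480·-2.8474 = +9.8475 (running +32.6424)
  i=5: 1.6480·0.0923 − 3.8267·-2.2026 = +8.5809 (running +41.2232)
Area = |Σ|/2 = |41.2232|/2 = 20.6116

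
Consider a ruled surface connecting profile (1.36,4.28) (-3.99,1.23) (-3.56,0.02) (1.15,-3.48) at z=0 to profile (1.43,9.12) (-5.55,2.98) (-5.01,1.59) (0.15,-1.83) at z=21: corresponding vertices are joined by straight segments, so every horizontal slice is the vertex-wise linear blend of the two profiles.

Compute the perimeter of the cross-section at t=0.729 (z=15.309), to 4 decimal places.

Perimeter at t=0.729: 26.0886

Cross-section at t=0.729: each vertex is (1-t)·p0[i] + t·p1[i].
  v1: (1-0.729)·(1.36,4.28) + 0.729·(1.43,9.12) = (1.4110,7.8084)
  v2: (1-0.729)·(-3.99,1.23) + 0.729·(-5.55,2.98) = (-5.1272,2.5057)
  v3: (1-0.729)·(-3.56,0.02) + 0.729·(-5.01,1.59) = (-4.6170,1.1645)
  v4: (1-0.729)·(1.15,-3.48) + 0.729·(0.15,-1.83) = (0.4210,-2.2772)
Perimeter = Σ |v_{i+1} − v_i|:
  edge 1→2: √(-6.5383² + -5.3026²) = 8.4182 (running 8.4182)
  edge 2→3: √(0.5102² + -1.3412²) = 1.4350 (running 9.8532)
  edge 3→4: √(5.0381² + -3.4417²) = 6.1014 (running 15.9546)
  edge 4→1: √(0.9900² + 10.0855²) = 10.1340 (running 26.0886)
Perimeter = 26.0886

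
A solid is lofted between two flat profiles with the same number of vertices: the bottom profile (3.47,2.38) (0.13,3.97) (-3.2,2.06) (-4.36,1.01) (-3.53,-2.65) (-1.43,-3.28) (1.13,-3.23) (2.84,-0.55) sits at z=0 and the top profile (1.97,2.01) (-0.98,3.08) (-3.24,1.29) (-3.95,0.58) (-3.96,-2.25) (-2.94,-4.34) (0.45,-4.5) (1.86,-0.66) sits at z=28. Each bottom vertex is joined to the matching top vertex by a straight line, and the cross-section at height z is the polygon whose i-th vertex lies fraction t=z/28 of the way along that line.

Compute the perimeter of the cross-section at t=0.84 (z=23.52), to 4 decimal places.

Cross-section at t=0.84: each vertex is (1-t)·p0[i] + t·p1[i].
  v1: (1-0.84)·(3.47,2.38) + 0.84·(1.97,2.01) = (2.2100,2.0692)
  v2: (1-0.84)·(0.13,3.97) + 0.84·(-0.98,3.08) = (-0.8024,3.2224)
  v3: (1-0.84)·(-3.2,2.06) + 0.84·(-3.24,1.29) = (-3.2336,1.4132)
  v4: (1-0.84)·(-4.36,1.01) + 0.84·(-3.95,0.58) = (-4.0156,0.6488)
  v5: (1-0.84)·(-3.53,-2.65) + 0.84·(-3.96,-2.25) = (-3.8912,-2.3140)
  v6: (1-0.84)·(-1.43,-3.28) + 0.84·(-2.94,-4.34) = (-2.6984,-4.1704)
  v7: (1-0.84)·(1.13,-3.23) + 0.84·(0.45,-4.5) = (0.5588,-4.2968)
  v8: (1-0.84)·(2.84,-0.55) + 0.84·(1.86,-0.66) = (2.0168,-0.6424)
Perimeter = Σ |v_{i+1} − v_i|:
  edge 1→2: √(-3.0124² + 1.1532²) = 3.2256 (running 3.2256)
  edge 2→3: √(-2.4312² + -1.8092²) = 3.0305 (running 6.2561)
  edge 3→4: √(-0.7820² + -0.7644²) = 1.0935 (running 7.3496)
  edge 4→5: √(0.1244² + -2.9628²) = 2.9654 (running 10.3150)
  edge 5→6: √(1.1928² + -1.8564²) = 2.2066 (running 12.5216)
  edge 6→7: √(3.2572² + -0.1264²) = 3.2597 (running 15.7813)
  edge 7→8: √(1.4580² + 3.6544²) = 3.9345 (running 19.7158)
  edge 8→1: √(0.1932² + 2.7116²) = 2.7185 (running 22.4343)
Perimeter = 22.4343

Perimeter at t=0.84: 22.4343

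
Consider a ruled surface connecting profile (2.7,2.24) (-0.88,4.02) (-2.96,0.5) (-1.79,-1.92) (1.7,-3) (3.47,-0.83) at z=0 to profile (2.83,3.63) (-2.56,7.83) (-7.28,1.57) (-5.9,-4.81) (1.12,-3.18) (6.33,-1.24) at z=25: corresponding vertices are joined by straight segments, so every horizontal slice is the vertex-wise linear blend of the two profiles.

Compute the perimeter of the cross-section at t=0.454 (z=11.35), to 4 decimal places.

Perimeter at t=0.454: 28.8369

Cross-section at t=0.454: each vertex is (1-t)·p0[i] + t·p1[i].
  v1: (1-0.454)·(2.7,2.24) + 0.454·(2.83,3.63) = (2.7590,2.8711)
  v2: (1-0.454)·(-0.88,4.02) + 0.454·(-2.56,7.83) = (-1.6427,5.7497)
  v3: (1-0.454)·(-2.96,0.5) + 0.454·(-7.28,1.57) = (-4.9213,0.9858)
  v4: (1-0.454)·(-1.79,-1.92) + 0.454·(-5.9,-4.81) = (-3.6559,-3.2321)
  v5: (1-0.454)·(1.7,-3) + 0.454·(1.12,-3.18) = (1.4367,-3.0817)
  v6: (1-0.454)·(3.47,-0.83) + 0.454·(6.33,-1.24) = (4.7684,-1.0161)
Perimeter = Σ |v_{i+1} − v_i|:
  edge 1→2: √(-4.4017² + 2.8787²) = 5.2595 (running 5.2595)
  edge 2→3: √(-3.2786² + -4.7640²) = 5.7831 (running 11.0426)
  edge 3→4: √(1.2653² + -4.2178²) = 4.4036 (running 15.4461)
  edge 4→5: √(5.0926² + 0.1503²) = 5.0948 (running 20.5410)
  edge 5→6: √(3.3318² + 2.0656²) = 3.9201 (running 24.4611)
  edge 6→1: √(-2.0094² + 3.8872²) = 4.3759 (running 28.8369)
Perimeter = 28.8369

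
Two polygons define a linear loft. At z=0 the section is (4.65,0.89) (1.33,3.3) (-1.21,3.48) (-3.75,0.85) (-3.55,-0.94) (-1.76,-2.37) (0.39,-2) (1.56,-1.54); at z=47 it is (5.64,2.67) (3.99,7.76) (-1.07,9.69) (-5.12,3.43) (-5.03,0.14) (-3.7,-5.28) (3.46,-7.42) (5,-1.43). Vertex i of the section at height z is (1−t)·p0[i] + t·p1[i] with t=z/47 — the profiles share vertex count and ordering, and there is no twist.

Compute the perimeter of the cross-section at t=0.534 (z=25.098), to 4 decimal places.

Cross-section at t=0.534: each vertex is (1-t)·p0[i] + t·p1[i].
  v1: (1-0.534)·(4.65,0.89) + 0.534·(5.64,2.67) = (5.1787,1.8405)
  v2: (1-0.534)·(1.33,3.3) + 0.534·(3.99,7.76) = (2.7504,5.6816)
  v3: (1-0.534)·(-1.21,3.48) + 0.534·(-1.07,9.69) = (-1.1352,6.7961)
  v4: (1-0.534)·(-3.75,0.85) + 0.534·(-5.12,3.43) = (-4.4816,2.2277)
  v5: (1-0.534)·(-3.55,-0.94) + 0.534·(-5.03,0.14) = (-4.3403,-0.3633)
  v6: (1-0.534)·(-1.76,-2.37) + 0.534·(-3.7,-5.28) = (-2.7960,-3.9239)
  v7: (1-0.534)·(0.39,-2) + 0.534·(3.46,-7.42) = (2.0294,-4.8943)
  v8: (1-0.534)·(1.56,-1.54) + 0.534·(5,-1.43) = (3.3970,-1.4813)
Perimeter = Σ |v_{i+1} − v_i|:
  edge 1→2: √(-2.4282² + 3.8411²) = 4.5443 (running 4.5443)
  edge 2→3: √(-3.8857² + 1.1145²) = 4.0424 (running 8.5866)
  edge 3→4: √(-3.3463² + -4.5684²) = 5.6629 (running 14.2495)
  edge 4→5: √(0.1413² + -2.5910²) = 2.5948 (running 16.8444)
  edge 5→6: √(1.5444² + -3.5607²) = 3.8812 (running 20.7255)
  edge 6→7: √(4.8253² + -0.9703²) = 4.9219 (running 25.6475)
  edge 7→8: √(1.3676² + 3.4130²) = 3.6768 (running 29.3243)
  edge 8→1: √(1.7817² + 3.3218²) = 3.7694 (running 33.0937)
Perimeter = 33.0937

Perimeter at t=0.534: 33.0937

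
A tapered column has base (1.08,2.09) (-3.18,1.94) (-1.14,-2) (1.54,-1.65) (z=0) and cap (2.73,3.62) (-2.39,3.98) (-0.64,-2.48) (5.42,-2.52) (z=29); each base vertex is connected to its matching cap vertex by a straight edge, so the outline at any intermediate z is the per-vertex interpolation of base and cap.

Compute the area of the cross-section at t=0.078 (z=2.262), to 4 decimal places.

Area at t=0.078: 14.9422

Cross-section at t=0.078: each vertex is (1-t)·p0[i] + t·p1[i].
  v1: (1-0.078)·(1.08,2.09) + 0.078·(2.73,3.62) = (1.2087,2.2093)
  v2: (1-0.078)·(-3.18,1.94) + 0.078·(-2.39,3.98) = (-3.1184,2.0991)
  v3: (1-0.078)·(-1.14,-2) + 0.078·(-0.64,-2.48) = (-1.1010,-2.0374)
  v4: (1-0.078)·(1.54,-1.65) + 0.078·(5.42,-2.52) = (1.8426,-1.7179)
Shoelace sum Σ(x_i·y_{i+1} − x_{i+1}·y_i):
  i=1: 1.2087·2.0991 − -3.1184·2.2093 = +9.4268 (running +9.4268)
  i=2: -3.1184·-2.0374 − -1.1010·2.0991 = +8.6646 (running +18.0914)
  i=3: -1.1010·-1.7179 − 1.8426·-2.0374 = +5.6456 (running +23.7370)
  i=4: 1.8426·2.2093 − 1.2087·-1.7179 = +6.1474 (running +29.8844)
Area = |Σ|/2 = |29.8844|/2 = 14.9422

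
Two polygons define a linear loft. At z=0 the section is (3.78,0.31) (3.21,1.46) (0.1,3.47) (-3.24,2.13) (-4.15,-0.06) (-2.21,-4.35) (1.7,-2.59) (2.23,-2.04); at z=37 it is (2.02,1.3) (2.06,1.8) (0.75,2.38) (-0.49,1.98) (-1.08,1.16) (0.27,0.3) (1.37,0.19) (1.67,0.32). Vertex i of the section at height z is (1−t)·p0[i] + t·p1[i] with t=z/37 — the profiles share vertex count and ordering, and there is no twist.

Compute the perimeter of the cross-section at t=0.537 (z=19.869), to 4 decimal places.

Cross-section at t=0.537: each vertex is (1-t)·p0[i] + t·p1[i].
  v1: (1-0.537)·(3.78,0.31) + 0.537·(2.02,1.3) = (2.8349,0.8416)
  v2: (1-0.537)·(3.21,1.46) + 0.537·(2.06,1.8) = (2.5925,1.6426)
  v3: (1-0.537)·(0.1,3.47) + 0.537·(0.75,2.38) = (0.4491,2.8847)
  v4: (1-0.537)·(-3.24,2.13) + 0.537·(-0.49,1.98) = (-1.7632,2.0495)
  v5: (1-0.537)·(-4.15,-0.06) + 0.537·(-1.08,1.16) = (-2.5014,0.5951)
  v6: (1-0.537)·(-2.21,-4.35) + 0.537·(0.27,0.3) = (-0.8782,-1.8529)
  v7: (1-0.537)·(1.7,-2.59) + 0.537·(1.37,0.19) = (1.5228,-1.0971)
  v8: (1-0.537)·(2.23,-2.04) + 0.537·(1.67,0.32) = (1.9293,-0.7727)
Perimeter = Σ |v_{i+1} − v_i|:
  edge 1→2: √(-0.2424² + 0.8010²) = 0.8368 (running 0.8368)
  edge 2→3: √(-2.1434² + 1.2421²) = 2.4773 (running 3.3141)
  edge 3→4: √(-2.2123² + -0.8352²) = 2.3647 (running 5.6788)
  edge 4→5: √(-0.7382² + -1.4543²) = 1.6309 (running 7.3098)
  edge 5→6: √(1.6232² + -2.4481²) = 2.9373 (running 10.2471)
  edge 6→7: √(2.4010² + 0.7558²) = 2.5172 (running 12.7642)
  edge 7→8: √(0.4065² + 0.3245²) = 0.5201 (running 13.2844)
  edge 8→1: √(0.9056² + 1.6143²) = 1.8510 (running 15.1353)
Perimeter = 15.1353

Perimeter at t=0.537: 15.1353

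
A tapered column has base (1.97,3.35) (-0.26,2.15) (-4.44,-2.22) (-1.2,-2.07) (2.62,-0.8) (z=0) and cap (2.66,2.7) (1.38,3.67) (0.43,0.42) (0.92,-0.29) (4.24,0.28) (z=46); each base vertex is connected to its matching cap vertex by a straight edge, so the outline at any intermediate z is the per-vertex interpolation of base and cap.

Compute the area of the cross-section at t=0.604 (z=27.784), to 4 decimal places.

Cross-section at t=0.604: each vertex is (1-t)·p0[i] + t·p1[i].
  v1: (1-0.604)·(1.97,3.35) + 0.604·(2.66,2.7) = (2.3868,2.9574)
  v2: (1-0.604)·(-0.26,2.15) + 0.604·(1.38,3.67) = (0.7306,3.0681)
  v3: (1-0.604)·(-4.44,-2.22) + 0.604·(0.43,0.42) = (-1.4985,-0.6254)
  v4: (1-0.604)·(-1.2,-2.07) + 0.604·(0.92,-0.29) = (0.0805,-0.9949)
  v5: (1-0.604)·(2.62,-0.8) + 0.604·(4.24,0.28) = (3.5985,-0.1477)
Shoelace sum Σ(x_i·y_{i+1} − x_{i+1}·y_i):
  i=1: 2.3868·3.0681 − 0.7306·2.9574 = +5.1622 (running +5.1622)
  i=2: 0.7306·-0.6254 − -1.4985·3.0681 = +4.1407 (running +9.3029)
  i=3: -1.4985·-0.9949 − 0.0805·-0.6254 = +1.5412 (running +10.8441)
  i=4: 0.0805·-0.1477 − 3.5985·-0.9949 = +3.5682 (running +14.4122)
  i=5: 3.5985·2.9574 − 2.3868·-0.1477 = +10.9946 (running +25.4068)
Area = |Σ|/2 = |25.4068|/2 = 12.7034

Area at t=0.604: 12.7034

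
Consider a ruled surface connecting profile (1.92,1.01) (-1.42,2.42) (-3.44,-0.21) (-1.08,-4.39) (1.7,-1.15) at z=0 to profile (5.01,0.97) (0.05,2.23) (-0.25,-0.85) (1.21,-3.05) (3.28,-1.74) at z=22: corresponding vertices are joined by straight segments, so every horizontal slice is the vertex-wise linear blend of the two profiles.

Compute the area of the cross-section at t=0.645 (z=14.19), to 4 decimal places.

Area at t=0.645: 17.8450

Cross-section at t=0.645: each vertex is (1-t)·p0[i] + t·p1[i].
  v1: (1-0.645)·(1.92,1.01) + 0.645·(5.01,0.97) = (3.9131,0.9842)
  v2: (1-0.645)·(-1.42,2.42) + 0.645·(0.05,2.23) = (-0.4718,2.2974)
  v3: (1-0.645)·(-3.44,-0.21) + 0.645·(-0.25,-0.85) = (-1.3824,-0.6228)
  v4: (1-0.645)·(-1.08,-4.39) + 0.645·(1.21,-3.05) = (0.3970,-3.5257)
  v5: (1-0.645)·(1.7,-1.15) + 0.645·(3.28,-1.74) = (2.7191,-1.5306)
Shoelace sum Σ(x_i·y_{i+1} − x_{i+1}·y_i):
  i=1: 3.9131·2.2974 − -0.4718·0.9842 = +9.4544 (running +9.4544)
  i=2: -0.4718·-0.6228 − -1.3824·2.2974 = +3.4700 (running +12.9244)
  i=3: -1.3824·-3.5257 − 0.3970·-0.6228 = +5.1214 (running +18.0458)
  i=4: 0.3970·-1.5306 − 2.7191·-3.5257 = +8.9790 (running +27.0248)
  i=5: 2.7191·0.9842 − 3.9131·-1.5306 = +8.6653 (running +35.6901)
Area = |Σ|/2 = |35.6901|/2 = 17.8450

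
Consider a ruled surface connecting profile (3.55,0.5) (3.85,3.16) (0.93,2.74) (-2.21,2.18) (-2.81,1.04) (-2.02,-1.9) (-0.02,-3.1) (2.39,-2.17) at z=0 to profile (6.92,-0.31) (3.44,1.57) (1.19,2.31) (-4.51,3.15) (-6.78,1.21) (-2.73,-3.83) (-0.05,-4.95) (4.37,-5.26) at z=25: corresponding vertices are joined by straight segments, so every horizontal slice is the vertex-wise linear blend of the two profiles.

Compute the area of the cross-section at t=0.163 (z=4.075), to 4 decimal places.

Cross-section at t=0.163: each vertex is (1-t)·p0[i] + t·p1[i].
  v1: (1-0.163)·(3.55,0.5) + 0.163·(6.92,-0.31) = (4.0993,0.3680)
  v2: (1-0.163)·(3.85,3.16) + 0.163·(3.44,1.57) = (3.7832,2.9008)
  v3: (1-0.163)·(0.93,2.74) + 0.163·(1.19,2.31) = (0.9724,2.6699)
  v4: (1-0.163)·(-2.21,2.18) + 0.163·(-4.51,3.15) = (-2.5849,2.3381)
  v5: (1-0.163)·(-2.81,1.04) + 0.163·(-6.78,1.21) = (-3.4571,1.0677)
  v6: (1-0.163)·(-2.02,-1.9) + 0.163·(-2.73,-3.83) = (-2.1357,-2.2146)
  v7: (1-0.163)·(-0.02,-3.1) + 0.163·(-0.05,-4.95) = (-0.0249,-3.4016)
  v8: (1-0.163)·(2.39,-2.17) + 0.163·(4.37,-5.26) = (2.7127,-2.6737)
Shoelace sum Σ(x_i·y_{i+1} − x_{i+1}·y_i):
  i=1: 4.0993·2.9008 − 3.7832·0.3680 = +10.4993 (running +10.4993)
  i=2: 3.7832·2.6699 − 0.9724·2.9008 = +7.2800 (running +17.7793)
  i=3: 0.9724·2.3381 − -2.5849·2.6699 = +9.1750 (running +26.9543)
  i=4: -2.5849·1.0677 − -3.4571·2.3381 = +5.3232 (running +32.2775)
  i=5: -3.4571·-2.2146 − -2.1357·1.0677 = +9.9364 (running +42.2139)
  i=6: -2.1357·-3.4016 − -0.0249·-2.2146 = +7.2097 (running +49.4236)
  i=7: -0.0249·-2.6737 − 2.7127·-3.4016 = +9.2941 (running +58.7176)
  i=8: 2.7127·0.3680 − 4.0993·-2.6737 = +11.9584 (running +70.6761)
Area = |Σ|/2 = |70.6761|/2 = 35.3380

Area at t=0.163: 35.3380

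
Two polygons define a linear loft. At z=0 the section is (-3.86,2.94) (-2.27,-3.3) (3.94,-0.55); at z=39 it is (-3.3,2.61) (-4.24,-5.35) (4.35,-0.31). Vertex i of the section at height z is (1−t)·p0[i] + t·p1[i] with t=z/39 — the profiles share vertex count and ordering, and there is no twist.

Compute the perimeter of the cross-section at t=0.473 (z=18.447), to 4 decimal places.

Cross-section at t=0.473: each vertex is (1-t)·p0[i] + t·p1[i].
  v1: (1-0.473)·(-3.86,2.94) + 0.473·(-3.3,2.61) = (-3.5951,2.7839)
  v2: (1-0.473)·(-2.27,-3.3) + 0.473·(-4.24,-5.35) = (-3.2018,-4.2697)
  v3: (1-0.473)·(3.94,-0.55) + 0.473·(4.35,-0.31) = (4.1339,-0.4365)
Perimeter = Σ |v_{i+1} − v_i|:
  edge 1→2: √(0.3933² + -7.0536²) = 7.0645 (running 7.0645)
  edge 2→3: √(7.3357² + 3.8332²) = 8.2769 (running 15.3414)
  edge 3→1: √(-7.7290² + 3.2204²) = 8.3731 (running 23.7145)
Perimeter = 23.7145

Perimeter at t=0.473: 23.7145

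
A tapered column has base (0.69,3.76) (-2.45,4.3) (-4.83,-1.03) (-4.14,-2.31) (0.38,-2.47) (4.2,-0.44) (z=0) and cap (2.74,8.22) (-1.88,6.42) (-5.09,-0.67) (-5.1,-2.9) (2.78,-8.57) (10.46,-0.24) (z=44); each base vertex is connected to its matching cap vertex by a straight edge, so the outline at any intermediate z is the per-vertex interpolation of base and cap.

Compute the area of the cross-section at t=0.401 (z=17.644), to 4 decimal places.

Area at t=0.401: 75.9974

Cross-section at t=0.401: each vertex is (1-t)·p0[i] + t·p1[i].
  v1: (1-0.401)·(0.69,3.76) + 0.401·(2.74,8.22) = (1.5120,5.5485)
  v2: (1-0.401)·(-2.45,4.3) + 0.401·(-1.88,6.42) = (-2.2214,5.1501)
  v3: (1-0.401)·(-4.83,-1.03) + 0.401·(-5.09,-0.67) = (-4.9343,-0.8856)
  v4: (1-0.401)·(-4.14,-2.31) + 0.401·(-5.1,-2.9) = (-4.5250,-2.5466)
  v5: (1-0.401)·(0.38,-2.47) + 0.401·(2.78,-8.57) = (1.3424,-4.9161)
  v6: (1-0.401)·(4.2,-0.44) + 0.401·(10.46,-0.24) = (6.7103,-0.3598)
Shoelace sum Σ(x_i·y_{i+1} − x_{i+1}·y_i):
  i=1: 1.5120·5.1501 − -2.2214·5.5485 = +20.1128 (running +20.1128)
  i=2: -2.2214·-0.8856 − -4.9343·5.1501 = +27.3794 (running +47.4922)
  i=3: -4.9343·-2.5466 − -4.5250·-0.8856 = +8.5581 (running +56.0502)
  i=4: -4.5250·-4.9161 − 1.3424·-2.5466 = +25.6637 (running +81.7139)
  i=5: 1.3424·-0.3598 − 6.7103·-4.9161 = +32.5053 (running +114.2192)
  i=6: 6.7103·5.5485 − 1.5120·-0.3598 = +37.7756 (running +151.9949)
Area = |Σ|/2 = |151.9949|/2 = 75.9974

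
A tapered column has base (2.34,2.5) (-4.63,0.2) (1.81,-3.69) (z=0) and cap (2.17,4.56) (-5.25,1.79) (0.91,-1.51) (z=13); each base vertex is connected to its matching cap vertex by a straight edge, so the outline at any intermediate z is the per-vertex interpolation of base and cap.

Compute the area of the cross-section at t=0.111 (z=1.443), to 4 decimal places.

Cross-section at t=0.111: each vertex is (1-t)·p0[i] + t·p1[i].
  v1: (1-0.111)·(2.34,2.5) + 0.111·(2.17,4.56) = (2.3211,2.7287)
  v2: (1-0.111)·(-4.63,0.2) + 0.111·(-5.25,1.79) = (-4.6988,0.3765)
  v3: (1-0.111)·(1.81,-3.69) + 0.111·(0.91,-1.51) = (1.7101,-3.4480)
Shoelace sum Σ(x_i·y_{i+1} − x_{i+1}·y_i):
  i=1: 2.3211·0.3765 − -4.6988·2.7287 = +13.6954 (running +13.6954)
  i=2: -4.6988·-3.4480 − 1.7101·0.3765 = +15.5578 (running +29.2532)
  i=3: 1.7101·2.7287 − 2.3211·-3.4480 = +12.6696 (running +41.9227)
Area = |Σ|/2 = |41.9227|/2 = 20.9614

Area at t=0.111: 20.9614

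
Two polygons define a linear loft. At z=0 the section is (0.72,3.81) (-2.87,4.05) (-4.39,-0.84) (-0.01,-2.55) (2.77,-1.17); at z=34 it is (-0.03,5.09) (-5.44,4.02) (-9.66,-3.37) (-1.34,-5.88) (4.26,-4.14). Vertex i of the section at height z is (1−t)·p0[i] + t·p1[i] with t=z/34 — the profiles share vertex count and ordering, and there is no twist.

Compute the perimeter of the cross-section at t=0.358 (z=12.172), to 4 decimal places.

Cross-section at t=0.358: each vertex is (1-t)·p0[i] + t·p1[i].
  v1: (1-0.358)·(0.72,3.81) + 0.358·(-0.03,5.09) = (0.4515,4.2682)
  v2: (1-0.358)·(-2.87,4.05) + 0.358·(-5.44,4.02) = (-3.7901,4.0393)
  v3: (1-0.358)·(-4.39,-0.84) + 0.358·(-9.66,-3.37) = (-6.2767,-1.7457)
  v4: (1-0.358)·(-0.01,-2.55) + 0.358·(-1.34,-5.88) = (-0.4861,-3.7421)
  v5: (1-0.358)·(2.77,-1.17) + 0.358·(4.26,-4.14) = (3.3034,-2.2333)
Perimeter = Σ |v_{i+1} − v_i|:
  edge 1→2: √(-4.2416² + -0.2290²) = 4.2477 (running 4.2477)
  edge 2→3: √(-2.4866² + -5.7850²) = 6.2968 (running 10.5445)
  edge 3→4: √(5.7905² + -1.9964²) = 6.1250 (running 16.6695)
  edge 4→5: √(3.7896² + 1.5089²) = 4.0789 (running 20.7484)
  edge 5→1: √(-2.8519² + 6.5015²) = 7.0995 (running 27.8479)
Perimeter = 27.8479

Perimeter at t=0.358: 27.8479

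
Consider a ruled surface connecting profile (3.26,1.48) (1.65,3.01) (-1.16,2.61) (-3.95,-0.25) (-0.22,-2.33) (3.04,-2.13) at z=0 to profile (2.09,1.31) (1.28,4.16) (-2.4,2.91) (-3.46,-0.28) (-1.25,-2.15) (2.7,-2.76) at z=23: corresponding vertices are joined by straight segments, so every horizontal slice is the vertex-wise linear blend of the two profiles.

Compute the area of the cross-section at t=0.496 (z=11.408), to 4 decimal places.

Cross-section at t=0.496: each vertex is (1-t)·p0[i] + t·p1[i].
  v1: (1-0.496)·(3.26,1.48) + 0.496·(2.09,1.31) = (2.6797,1.3957)
  v2: (1-0.496)·(1.65,3.01) + 0.496·(1.28,4.16) = (1.4665,3.5804)
  v3: (1-0.496)·(-1.16,2.61) + 0.496·(-2.4,2.91) = (-1.7750,2.7588)
  v4: (1-0.496)·(-3.95,-0.25) + 0.496·(-3.46,-0.28) = (-3.7070,-0.2649)
  v5: (1-0.496)·(-0.22,-2.33) + 0.496·(-1.25,-2.15) = (-0.7309,-2.2407)
  v6: (1-0.496)·(3.04,-2.13) + 0.496·(2.7,-2.76) = (2.8714,-2.4425)
Shoelace sum Σ(x_i·y_{i+1} − x_{i+1}·y_i):
  i=1: 2.6797·3.5804 − 1.4665·1.3957 = +7.5476 (running +7.5476)
  i=2: 1.4665·2.7588 − -1.7750·3.5804 = +10.4011 (running +17.9487)
  i=3: -1.7750·-0.2649 − -3.7070·2.7588 = +10.6969 (running +28.6456)
  i=4: -3.7070·-2.2407 − -0.7309·-0.2649 = +8.1127 (running +36.7583)
  i=5: -0.7309·-2.4425 − 2.8714·-2.2407 = +8.2191 (running +44.9773)
  i=6: 2.8714·1.3957 − 2.6797·-2.4425 = +10.5526 (running +55.5299)
Area = |Σ|/2 = |55.5299|/2 = 27.7650

Area at t=0.496: 27.7650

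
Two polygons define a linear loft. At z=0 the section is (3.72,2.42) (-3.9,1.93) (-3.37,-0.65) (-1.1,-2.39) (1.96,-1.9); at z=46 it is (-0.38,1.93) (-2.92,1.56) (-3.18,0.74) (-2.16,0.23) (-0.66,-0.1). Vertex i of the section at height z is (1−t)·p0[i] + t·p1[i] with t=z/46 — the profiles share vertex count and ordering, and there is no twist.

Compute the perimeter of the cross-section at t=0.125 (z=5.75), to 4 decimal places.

Perimeter at t=0.125: 19.2644

Cross-section at t=0.125: each vertex is (1-t)·p0[i] + t·p1[i].
  v1: (1-0.125)·(3.72,2.42) + 0.125·(-0.38,1.93) = (3.2075,2.3587)
  v2: (1-0.125)·(-3.9,1.93) + 0.125·(-2.92,1.56) = (-3.7775,1.8838)
  v3: (1-0.125)·(-3.37,-0.65) + 0.125·(-3.18,0.74) = (-3.3462,-0.4762)
  v4: (1-0.125)·(-1.1,-2.39) + 0.125·(-2.16,0.23) = (-1.2325,-2.0625)
  v5: (1-0.125)·(1.96,-1.9) + 0.125·(-0.66,-0.1) = (1.6325,-1.6750)
Perimeter = Σ |v_{i+1} − v_i|:
  edge 1→2: √(-6.9850² + -0.4750²) = 7.0011 (running 7.0011)
  edge 2→3: √(0.4312² + -2.3600²) = 2.3991 (running 9.4002)
  edge 3→4: √(2.1137² + -1.5863²) = 2.6428 (running 12.0430)
  edge 4→5: √(2.8650² + 0.3875²) = 2.8911 (running 14.9340)
  edge 5→1: √(1.5750² + 4.0337²) = 4.3303 (running 19.2644)
Perimeter = 19.2644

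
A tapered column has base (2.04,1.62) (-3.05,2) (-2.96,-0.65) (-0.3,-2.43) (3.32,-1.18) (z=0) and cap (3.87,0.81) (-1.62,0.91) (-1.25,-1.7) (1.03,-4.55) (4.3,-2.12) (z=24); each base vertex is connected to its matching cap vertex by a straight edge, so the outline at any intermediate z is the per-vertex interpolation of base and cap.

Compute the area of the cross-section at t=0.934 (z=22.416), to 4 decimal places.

Cross-section at t=0.934: each vertex is (1-t)·p0[i] + t·p1[i].
  v1: (1-0.934)·(2.04,1.62) + 0.934·(3.87,0.81) = (3.7492,0.8635)
  v2: (1-0.934)·(-3.05,2) + 0.934·(-1.62,0.91) = (-1.7144,0.9819)
  v3: (1-0.934)·(-2.96,-0.65) + 0.934·(-1.25,-1.7) = (-1.3629,-1.6307)
  v4: (1-0.934)·(-0.3,-2.43) + 0.934·(1.03,-4.55) = (0.9422,-4.4101)
  v5: (1-0.934)·(3.32,-1.18) + 0.934·(4.3,-2.12) = (4.2353,-2.0580)
Shoelace sum Σ(x_i·y_{i+1} − x_{i+1}·y_i):
  i=1: 3.7492·0.9819 − -1.7144·0.8635 = +5.1618 (running +5.1618)
  i=2: -1.7144·-1.6307 − -1.3629·0.9819 = +4.1339 (running +9.2957)
  i=3: -1.3629·-4.4101 − 0.9422·-1.6307 = +7.5468 (running +16.8425)
  i=4: 0.9422·-2.0580 − 4.2353·-4.4101 = +16.7390 (running +33.5815)
  i=5: 4.2353·0.8635 − 3.7492·-2.0580 = +11.3728 (running +44.9543)
Area = |Σ|/2 = |44.9543|/2 = 22.4772

Area at t=0.934: 22.4772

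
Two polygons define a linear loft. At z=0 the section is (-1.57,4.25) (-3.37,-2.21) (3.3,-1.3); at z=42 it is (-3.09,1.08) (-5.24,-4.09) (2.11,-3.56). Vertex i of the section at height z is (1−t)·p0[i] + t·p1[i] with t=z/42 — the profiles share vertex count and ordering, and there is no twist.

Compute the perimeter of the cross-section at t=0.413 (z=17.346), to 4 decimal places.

Cross-section at t=0.413: each vertex is (1-t)·p0[i] + t·p1[i].
  v1: (1-0.413)·(-1.57,4.25) + 0.413·(-3.09,1.08) = (-2.1978,2.9408)
  v2: (1-0.413)·(-3.37,-2.21) + 0.413·(-5.24,-4.09) = (-4.1423,-2.9864)
  v3: (1-0.413)·(3.3,-1.3) + 0.413·(2.11,-3.56) = (2.8085,-2.2334)
Perimeter = Σ |v_{i+1} − v_i|:
  edge 1→2: √(-1.9446² + -5.9272²) = 6.2381 (running 6.2381)
  edge 2→3: √(6.9508² + 0.7531²) = 6.9915 (running 13.2296)
  edge 3→1: √(-5.0063² + 5.1742²) = 7.1997 (running 20.4292)
Perimeter = 20.4292

Perimeter at t=0.413: 20.4292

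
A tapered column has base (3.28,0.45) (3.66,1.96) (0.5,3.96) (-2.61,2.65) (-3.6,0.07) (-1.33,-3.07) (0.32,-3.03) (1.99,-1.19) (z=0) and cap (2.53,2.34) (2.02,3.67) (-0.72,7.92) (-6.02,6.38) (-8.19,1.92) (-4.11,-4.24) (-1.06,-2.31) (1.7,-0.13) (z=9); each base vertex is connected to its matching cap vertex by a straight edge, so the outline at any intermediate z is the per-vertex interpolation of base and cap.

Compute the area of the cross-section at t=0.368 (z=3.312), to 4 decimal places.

Area at t=0.368: 48.1338

Cross-section at t=0.368: each vertex is (1-t)·p0[i] + t·p1[i].
  v1: (1-0.368)·(3.28,0.45) + 0.368·(2.53,2.34) = (3.0040,1.1455)
  v2: (1-0.368)·(3.66,1.96) + 0.368·(2.02,3.67) = (3.0565,2.5893)
  v3: (1-0.368)·(0.5,3.96) + 0.368·(-0.72,7.92) = (0.0510,5.4173)
  v4: (1-0.368)·(-2.61,2.65) + 0.368·(-6.02,6.38) = (-3.8649,4.0226)
  v5: (1-0.368)·(-3.6,0.07) + 0.368·(-8.19,1.92) = (-5.2891,0.7508)
  v6: (1-0.368)·(-1.33,-3.07) + 0.368·(-4.11,-4.24) = (-2.3530,-3.5006)
  v7: (1-0.368)·(0.32,-3.03) + 0.368·(-1.06,-2.31) = (-0.1878,-2.7650)
  v8: (1-0.368)·(1.99,-1.19) + 0.368·(1.7,-0.13) = (1.8833,-0.7999)
Shoelace sum Σ(x_i·y_{i+1} − x_{i+1}·y_i):
  i=1: 3.0040·2.5893 − 3.0565·1.1455 = +4.2769 (running +4.2769)
  i=2: 3.0565·5.4173 − 0.0510·2.5893 = +16.4257 (running +20.7026)
  i=3: 0.0510·4.0226 − -3.8649·5.4173 = +21.1425 (running +41.8450)
  i=4: -3.8649·0.7508 − -5.2891·4.0226 = +18.3745 (running +60.2195)
  i=5: -5.2891·-3.5006 − -2.3530·0.7508 = +20.2815 (running +80.5011)
  i=6: -2.3530·-2.7650 − -0.1878·-3.5006 = +5.8487 (running +86.3498)
  i=7: -0.1878·-0.7999 − 1.8833·-2.7650 = +5.3576 (running +91.7074)
  i=8: 1.8833·1.1455 − 3.0040·-0.7999 = +4.5603 (running +96.2677)
Area = |Σ|/2 = |96.2677|/2 = 48.1338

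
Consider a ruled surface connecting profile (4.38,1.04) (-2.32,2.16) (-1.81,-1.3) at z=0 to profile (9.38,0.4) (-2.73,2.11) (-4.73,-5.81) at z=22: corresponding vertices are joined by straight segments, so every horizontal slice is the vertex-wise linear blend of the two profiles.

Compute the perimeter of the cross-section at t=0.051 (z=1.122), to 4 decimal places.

Cross-section at t=0.051: each vertex is (1-t)·p0[i] + t·p1[i].
  v1: (1-0.051)·(4.38,1.04) + 0.051·(9.38,0.4) = (4.6350,1.0074)
  v2: (1-0.051)·(-2.32,2.16) + 0.051·(-2.73,2.11) = (-2.3409,2.1574)
  v3: (1-0.051)·(-1.81,-1.3) + 0.051·(-4.73,-5.81) = (-1.9589,-1.5300)
Perimeter = Σ |v_{i+1} − v_i|:
  edge 1→2: √(-6.9759² + 1.1501²) = 7.0701 (running 7.0701)
  edge 2→3: √(0.3820² + -3.6875²) = 3.7072 (running 10.7773)
  edge 3→1: √(6.5939² + 2.5374²) = 7.0653 (running 17.8425)
Perimeter = 17.8425

Perimeter at t=0.051: 17.8425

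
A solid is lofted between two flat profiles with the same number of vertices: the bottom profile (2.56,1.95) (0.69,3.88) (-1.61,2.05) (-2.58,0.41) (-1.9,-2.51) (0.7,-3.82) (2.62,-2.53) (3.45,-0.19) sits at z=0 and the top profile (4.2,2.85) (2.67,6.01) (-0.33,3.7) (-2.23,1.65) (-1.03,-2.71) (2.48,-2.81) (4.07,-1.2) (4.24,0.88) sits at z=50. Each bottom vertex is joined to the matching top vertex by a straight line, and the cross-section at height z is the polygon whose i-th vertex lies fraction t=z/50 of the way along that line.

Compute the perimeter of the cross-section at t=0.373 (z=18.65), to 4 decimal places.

Perimeter at t=0.373: 21.8206

Cross-section at t=0.373: each vertex is (1-t)·p0[i] + t·p1[i].
  v1: (1-0.373)·(2.56,1.95) + 0.373·(4.2,2.85) = (3.1717,2.2857)
  v2: (1-0.373)·(0.69,3.88) + 0.373·(2.67,6.01) = (1.4285,4.6745)
  v3: (1-0.373)·(-1.61,2.05) + 0.373·(-0.33,3.7) = (-1.1326,2.6654)
  v4: (1-0.373)·(-2.58,0.41) + 0.373·(-2.23,1.65) = (-2.4495,0.8725)
  v5: (1-0.373)·(-1.9,-2.51) + 0.373·(-1.03,-2.71) = (-1.5755,-2.5846)
  v6: (1-0.373)·(0.7,-3.82) + 0.373·(2.48,-2.81) = (1.3639,-3.4433)
  v7: (1-0.373)·(2.62,-2.53) + 0.373·(4.07,-1.2) = (3.1608,-2.0339)
  v8: (1-0.373)·(3.45,-0.19) + 0.373·(4.24,0.88) = (3.7447,0.2091)
Perimeter = Σ |v_{i+1} − v_i|:
  edge 1→2: √(-1.7432² + 2.3888²) = 2.9572 (running 2.9572)
  edge 2→3: √(-2.5611² + -2.0090²) = 3.2551 (running 6.2123)
  edge 3→4: √(-1.3169² + -1.7929²) = 2.2246 (running 8.4369)
  edge 4→5: √(0.8740² + -3.4571²) = 3.5659 (running 12.0027)
  edge 5→6: √(2.9394² + -0.8587²) = 3.0623 (running 15.0650)
  edge 6→7: √(1.7969² + 1.4094²) = 2.2837 (running 17.3487)
  edge 7→8: √(0.5838² + 2.2430²) = 2.3178 (running 19.6664)
  edge 8→1: √(-0.5730² + 2.0766²) = 2.1542 (running 21.8206)
Perimeter = 21.8206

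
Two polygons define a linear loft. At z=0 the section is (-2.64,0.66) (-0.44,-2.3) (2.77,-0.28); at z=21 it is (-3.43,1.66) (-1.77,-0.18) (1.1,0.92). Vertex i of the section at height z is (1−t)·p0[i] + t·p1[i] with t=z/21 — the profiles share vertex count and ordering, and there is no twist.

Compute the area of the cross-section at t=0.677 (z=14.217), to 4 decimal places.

Area at t=0.677: 4.5619

Cross-section at t=0.677: each vertex is (1-t)·p0[i] + t·p1[i].
  v1: (1-0.677)·(-2.64,0.66) + 0.677·(-3.43,1.66) = (-3.1748,1.3370)
  v2: (1-0.677)·(-0.44,-2.3) + 0.677·(-1.77,-0.18) = (-1.3404,-0.8648)
  v3: (1-0.677)·(2.77,-0.28) + 0.677·(1.1,0.92) = (1.6394,0.5324)
Shoelace sum Σ(x_i·y_{i+1} − x_{i+1}·y_i):
  i=1: -3.1748·-0.8648 − -1.3404·1.3370 = +4.5376 (running +4.5376)
  i=2: -1.3404·0.5324 − 1.6394·-0.8648 = +0.7041 (running +5.2417)
  i=3: 1.6394·1.3370 − -3.1748·0.5324 = +3.8822 (running +9.1238)
Area = |Σ|/2 = |9.1238|/2 = 4.5619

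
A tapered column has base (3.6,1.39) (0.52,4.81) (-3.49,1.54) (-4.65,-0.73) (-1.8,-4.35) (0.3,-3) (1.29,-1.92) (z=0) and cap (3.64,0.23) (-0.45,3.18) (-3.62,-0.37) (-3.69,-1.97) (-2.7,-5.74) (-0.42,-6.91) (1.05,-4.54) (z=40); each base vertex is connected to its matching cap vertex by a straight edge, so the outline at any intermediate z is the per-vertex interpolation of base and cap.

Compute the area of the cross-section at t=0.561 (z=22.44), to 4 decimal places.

Cross-section at t=0.561: each vertex is (1-t)·p0[i] + t·p1[i].
  v1: (1-0.561)·(3.6,1.39) + 0.561·(3.64,0.23) = (3.6224,0.7392)
  v2: (1-0.561)·(0.52,4.81) + 0.561·(-0.45,3.18) = (-0.0242,3.8956)
  v3: (1-0.561)·(-3.49,1.54) + 0.561·(-3.62,-0.37) = (-3.5629,0.4685)
  v4: (1-0.561)·(-4.65,-0.73) + 0.561·(-3.69,-1.97) = (-4.1114,-1.4256)
  v5: (1-0.561)·(-1.8,-4.35) + 0.561·(-2.7,-5.74) = (-2.3049,-5.1298)
  v6: (1-0.561)·(0.3,-3) + 0.561·(-0.42,-6.91) = (-0.1039,-5.1935)
  v7: (1-0.561)·(1.29,-1.92) + 0.561·(1.05,-4.54) = (1.1554,-3.3898)
Shoelace sum Σ(x_i·y_{i+1} − x_{i+1}·y_i):
  i=1: 3.6224·3.8956 − -0.0242·0.7392 = +14.1293 (running +14.1293)
  i=2: -0.0242·0.4685 − -3.5629·3.8956 = +13.8683 (running +27.9977)
  i=3: -3.5629·-1.4256 − -4.1114·0.4685 = +7.0056 (running +35.0033)
  i=4: -4.1114·-5.1298 − -2.3049·-1.4256 = +17.8049 (running +52.8081)
  i=5: -2.3049·-5.1935 − -0.1039·-5.1298 = +11.4374 (running +64.2456)
  i=6: -0.1039·-3.3898 − 1.1554·-5.1935 = +6.3526 (running +70.5982)
  i=7: 1.1554·0.7392 − 3.6224·-3.3898 = +13.1335 (running +83.7317)
Area = |Σ|/2 = |83.7317|/2 = 41.8659

Area at t=0.561: 41.8659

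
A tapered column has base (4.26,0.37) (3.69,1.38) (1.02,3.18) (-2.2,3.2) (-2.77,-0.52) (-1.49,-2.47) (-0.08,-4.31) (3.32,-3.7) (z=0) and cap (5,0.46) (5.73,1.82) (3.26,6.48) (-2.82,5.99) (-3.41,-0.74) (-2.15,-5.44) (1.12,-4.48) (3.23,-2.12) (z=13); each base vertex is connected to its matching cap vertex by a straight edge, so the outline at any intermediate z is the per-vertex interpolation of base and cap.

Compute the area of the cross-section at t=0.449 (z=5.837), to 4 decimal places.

Cross-section at t=0.449: each vertex is (1-t)·p0[i] + t·p1[i].
  v1: (1-0.449)·(4.26,0.37) + 0.449·(5,0.46) = (4.5923,0.4104)
  v2: (1-0.449)·(3.69,1.38) + 0.449·(5.73,1.82) = (4.6060,1.5776)
  v3: (1-0.449)·(1.02,3.18) + 0.449·(3.26,6.48) = (2.0258,4.6617)
  v4: (1-0.449)·(-2.2,3.2) + 0.449·(-2.82,5.99) = (-2.4784,4.4527)
  v5: (1-0.449)·(-2.77,-0.52) + 0.449·(-3.41,-0.74) = (-3.0574,-0.6188)
  v6: (1-0.449)·(-1.49,-2.47) + 0.449·(-2.15,-5.44) = (-1.7863,-3.8035)
  v7: (1-0.449)·(-0.08,-4.31) + 0.449·(1.12,-4.48) = (0.4588,-4.3863)
  v8: (1-0.449)·(3.32,-3.7) + 0.449·(3.23,-2.12) = (3.2796,-2.9906)
Shoelace sum Σ(x_i·y_{i+1} − x_{i+1}·y_i):
  i=1: 4.5923·1.5776 − 4.6060·0.4104 = +5.3542 (running +5.3542)
  i=2: 4.6060·4.6617 − 2.0258·1.5776 = +18.2758 (running +23.6301)
  i=3: 2.0258·4.4527 − -2.4784·4.6617 = +20.5736 (running +44.2037)
  i=4: -2.4784·-0.6188 − -3.0574·4.4527 = +15.1471 (running +59.3508)
  i=5: -3.0574·-3.8035 − -1.7863·-0.6188 = +10.5234 (running +69.8742)
  i=6: -1.7863·-4.3863 − 0.4588·-3.8035 = +9.5805 (running +79.4547)
  i=7: 0.4588·-2.9906 − 3.2796·-4.3863 = +13.0133 (running +92.4680)
  i=8: 3.2796·0.4104 − 4.5923·-2.9906 = +15.0795 (running +107.5475)
Area = |Σ|/2 = |107.5475|/2 = 53.7738

Area at t=0.449: 53.7738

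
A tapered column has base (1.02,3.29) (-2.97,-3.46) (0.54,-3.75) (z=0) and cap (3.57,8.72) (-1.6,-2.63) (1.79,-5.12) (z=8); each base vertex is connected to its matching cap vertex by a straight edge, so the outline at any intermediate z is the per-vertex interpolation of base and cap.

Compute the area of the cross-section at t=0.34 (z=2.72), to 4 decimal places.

Cross-section at t=0.34: each vertex is (1-t)·p0[i] + t·p1[i].
  v1: (1-0.34)·(1.02,3.29) + 0.34·(3.57,8.72) = (1.8870,5.1362)
  v2: (1-0.34)·(-2.97,-3.46) + 0.34·(-1.6,-2.63) = (-2.5042,-3.1778)
  v3: (1-0.34)·(0.54,-3.75) + 0.34·(1.79,-5.12) = (0.9650,-4.2158)
Shoelace sum Σ(x_i·y_{i+1} − x_{i+1}·y_i):
  i=1: 1.8870·-3.1778 − -2.5042·5.1362 = +6.8656 (running +6.8656)
  i=2: -2.5042·-4.2158 − 0.9650·-3.1778 = +13.6238 (running +20.4893)
  i=3: 0.9650·5.1362 − 1.8870·-4.2158 = +12.9116 (running +33.4010)
Area = |Σ|/2 = |33.4010|/2 = 16.7005

Area at t=0.34: 16.7005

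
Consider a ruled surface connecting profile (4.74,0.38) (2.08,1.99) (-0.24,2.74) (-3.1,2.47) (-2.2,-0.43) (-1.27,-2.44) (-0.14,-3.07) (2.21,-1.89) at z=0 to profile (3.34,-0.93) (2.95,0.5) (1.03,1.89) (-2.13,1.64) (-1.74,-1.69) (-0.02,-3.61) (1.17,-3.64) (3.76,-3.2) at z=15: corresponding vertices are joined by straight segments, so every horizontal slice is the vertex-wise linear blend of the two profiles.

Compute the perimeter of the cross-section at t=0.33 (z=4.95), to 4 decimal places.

Cross-section at t=0.33: each vertex is (1-t)·p0[i] + t·p1[i].
  v1: (1-0.33)·(4.74,0.38) + 0.33·(3.34,-0.93) = (4.2780,-0.0523)
  v2: (1-0.33)·(2.08,1.99) + 0.33·(2.95,0.5) = (2.3671,1.4983)
  v3: (1-0.33)·(-0.24,2.74) + 0.33·(1.03,1.89) = (0.1791,2.4595)
  v4: (1-0.33)·(-3.1,2.47) + 0.33·(-2.13,1.64) = (-2.7799,2.1961)
  v5: (1-0.33)·(-2.2,-0.43) + 0.33·(-1.74,-1.69) = (-2.0482,-0.8458)
  v6: (1-0.33)·(-1.27,-2.44) + 0.33·(-0.02,-3.61) = (-0.8575,-2.8261)
  v7: (1-0.33)·(-0.14,-3.07) + 0.33·(1.17,-3.64) = (0.2923,-3.2581)
  v8: (1-0.33)·(2.21,-1.89) + 0.33·(3.76,-3.2) = (2.7215,-2.3223)
Perimeter = Σ |v_{i+1} − v_i|:
  edge 1→2: √(-1.9109² + 1.5506²) = 2.4609 (running 2.4609)
  edge 2→3: √(-2.1880² + 0.9612²) = 2.3898 (running 4.8507)
  edge 3→4: √(-2.9590² + -0.2634²) = 2.9707 (running 7.8214)
  edge 4→5: √(0.7317² + -3.0419²) = 3.1287 (running 10.9501)
  edge 5→6: √(1.1907² + -1.9803²) = 2.3107 (running 13.2608)
  edge 6→7: √(1.1498² + -0.4320²) = 1.2283 (running 14.4890)
  edge 7→8: √(2.4292² + 0.9358²) = 2.6032 (running 17.0923)
  edge 8→1: √(1.5565² + 2.2700²) = 2.7524 (running 19.8446)
Perimeter = 19.8446

Perimeter at t=0.33: 19.8446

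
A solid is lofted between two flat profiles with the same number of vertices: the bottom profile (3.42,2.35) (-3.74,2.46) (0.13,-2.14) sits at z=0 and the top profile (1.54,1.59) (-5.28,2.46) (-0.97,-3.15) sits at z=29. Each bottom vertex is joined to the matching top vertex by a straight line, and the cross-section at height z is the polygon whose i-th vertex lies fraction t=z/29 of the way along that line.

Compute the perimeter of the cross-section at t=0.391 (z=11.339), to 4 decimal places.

Cross-section at t=0.391: each vertex is (1-t)·p0[i] + t·p1[i].
  v1: (1-0.391)·(3.42,2.35) + 0.391·(1.54,1.59) = (2.6849,2.0528)
  v2: (1-0.391)·(-3.74,2.46) + 0.391·(-5.28,2.46) = (-4.3421,2.4600)
  v3: (1-0.391)·(0.13,-2.14) + 0.391·(-0.97,-3.15) = (-0.3001,-2.5349)
Perimeter = Σ |v_{i+1} − v_i|:
  edge 1→2: √(-7.0271² + 0.4072²) = 7.0388 (running 7.0388)
  edge 2→3: √(4.0420² + -4.9949²) = 6.4255 (running 13.4644)
  edge 3→1: √(2.9850² + 4.5877²) = 5.4734 (running 18.9377)
Perimeter = 18.9377

Perimeter at t=0.391: 18.9377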